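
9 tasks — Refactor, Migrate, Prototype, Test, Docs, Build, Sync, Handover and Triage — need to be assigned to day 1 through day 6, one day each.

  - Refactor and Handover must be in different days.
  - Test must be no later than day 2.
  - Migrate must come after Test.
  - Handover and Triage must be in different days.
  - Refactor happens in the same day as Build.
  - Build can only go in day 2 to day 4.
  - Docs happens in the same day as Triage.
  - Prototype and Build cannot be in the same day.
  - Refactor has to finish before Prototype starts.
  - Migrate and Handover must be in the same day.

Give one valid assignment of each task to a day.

Build in day 2, Sync in day 1, Migrate in day 3, Triage in day 1, Test in day 1, Handover in day 3, Refactor in day 2, Prototype in day 3, Docs in day 1

Checking: Test(day 1) before Migrate(day 3); Refactor(day 2) before Prototype(day 3); Prototype(day 3) != Build(day 2); Handover(day 3) != Triage(day 1); Refactor(day 2) != Handover(day 3); Migrate = Handover = day 3; Docs = Triage = day 1; Refactor = Build = day 2; Test=day 1 in [day 1,day 2]; Build=day 2 in [day 2,day 4].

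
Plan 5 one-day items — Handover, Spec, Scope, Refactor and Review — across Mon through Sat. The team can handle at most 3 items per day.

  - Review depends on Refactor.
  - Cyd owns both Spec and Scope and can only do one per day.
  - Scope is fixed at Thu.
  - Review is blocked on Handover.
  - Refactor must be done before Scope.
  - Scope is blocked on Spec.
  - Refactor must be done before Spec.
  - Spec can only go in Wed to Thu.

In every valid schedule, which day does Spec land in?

Wed

Spec's window is Wed–Thu.
Scope is fixed at Thu, and Spec can't share a day with Scope.
So Spec must be Wed.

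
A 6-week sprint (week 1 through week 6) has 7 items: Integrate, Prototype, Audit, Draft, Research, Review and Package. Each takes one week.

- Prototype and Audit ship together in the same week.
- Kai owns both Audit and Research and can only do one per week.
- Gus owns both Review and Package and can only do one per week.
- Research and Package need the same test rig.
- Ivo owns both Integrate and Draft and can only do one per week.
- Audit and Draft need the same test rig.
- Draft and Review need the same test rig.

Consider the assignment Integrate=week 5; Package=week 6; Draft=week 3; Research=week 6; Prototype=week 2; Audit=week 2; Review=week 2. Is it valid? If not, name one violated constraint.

No. Research and Package need the same test rig is not satisfied.

Prototype and Audit ship together in the same week — holds.
Gus owns both Review and Package and can only do one per week — holds.
Draft and Review need the same test rig — holds.
Ivo owns both Integrate and Draft and can only do one per week — holds.
Research and Package need the same test rig — violated.
Kai owns both Audit and Research and can only do one per week — holds.
Audit and Draft need the same test rig — holds.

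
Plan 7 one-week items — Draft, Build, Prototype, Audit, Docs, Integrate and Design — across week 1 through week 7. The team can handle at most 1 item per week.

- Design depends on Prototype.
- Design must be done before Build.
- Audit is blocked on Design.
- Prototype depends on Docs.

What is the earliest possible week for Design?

week 3

Precedence pushes Design to at least week 3; downstream work caps Design at week 6.
Design at week 3 is achievable: Prototype -> week 2, Build -> week 4, Docs -> week 1, Integrate -> week 7, Draft -> week 6, Design -> week 3, Audit -> week 5.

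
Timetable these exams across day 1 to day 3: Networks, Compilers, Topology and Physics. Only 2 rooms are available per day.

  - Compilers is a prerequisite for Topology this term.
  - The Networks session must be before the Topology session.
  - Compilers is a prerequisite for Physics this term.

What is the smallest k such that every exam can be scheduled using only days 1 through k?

2 days

The precedence chain requires at least 2 distinct days.
With at most 2 per day and 4 exams, at least 2 days are needed.
2 works (last occupied day: day 2): for example Compilers=day 1, Networks=day 1, Topology=day 2, Physics=day 2.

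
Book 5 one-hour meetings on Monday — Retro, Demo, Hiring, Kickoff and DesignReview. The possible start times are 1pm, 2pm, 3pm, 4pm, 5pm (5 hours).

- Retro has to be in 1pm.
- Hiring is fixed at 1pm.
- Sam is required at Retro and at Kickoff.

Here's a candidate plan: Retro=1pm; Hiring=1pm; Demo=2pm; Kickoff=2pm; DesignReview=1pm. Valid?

Valid

Hiring is fixed at 1pm — holds.
Retro has to be in 1pm — holds.
Sam is required at Retro and at Kickoff — holds.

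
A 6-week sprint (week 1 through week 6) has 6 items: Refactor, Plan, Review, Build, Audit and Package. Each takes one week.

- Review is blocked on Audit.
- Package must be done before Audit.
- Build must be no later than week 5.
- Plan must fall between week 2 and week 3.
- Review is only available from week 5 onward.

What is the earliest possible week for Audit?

week 2

Precedence pushes Audit to at least week 2; downstream work caps Audit at week 5.
Audit at week 2 is achievable: Refactor -> week 1, Package -> week 1, Review -> week 5, Audit -> week 2, Build -> week 1, Plan -> week 2.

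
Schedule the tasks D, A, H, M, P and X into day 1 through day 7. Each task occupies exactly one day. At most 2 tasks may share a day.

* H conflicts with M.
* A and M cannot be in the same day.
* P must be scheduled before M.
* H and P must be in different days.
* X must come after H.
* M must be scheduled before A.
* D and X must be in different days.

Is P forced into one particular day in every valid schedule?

P can be day 1 (e.g. D -> day 1, P -> day 1, A -> day 3, M -> day 2, X -> day 4, H -> day 3) or day 2 (e.g. M in day 3; X in day 2; D in day 1; P in day 2; H in day 1; A in day 4).

No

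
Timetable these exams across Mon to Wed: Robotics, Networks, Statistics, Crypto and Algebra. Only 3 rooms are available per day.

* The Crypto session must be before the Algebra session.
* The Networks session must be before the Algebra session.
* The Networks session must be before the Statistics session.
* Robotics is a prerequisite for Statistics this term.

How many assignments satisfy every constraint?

13

Splitting on Robotics: it can be Mon (8), Tue (5). Listing each branch's schedules as (Networks, Statistics, Crypto, Algebra):
Robotics=Mon: (Mon,Tue,Mon,Tue) (Mon,Tue,Mon,Wed) (Mon,Tue,Tue,Wed) (Mon,Wed,Mon,Tue) (Mon,Wed,Mon,Wed) (Mon,Wed,Tue,Wed) (Tue,Wed,Mon,Wed) (Tue,Wed,Tue,Wed) — 8.
Robotics=Tue: (Mon,Wed,Mon,Tue) (Mon,Wed,Mon,Wed) (Mon,Wed,Tue,Wed) (Tue,Wed,Mon,Wed) (Tue,Wed,Tue,Wed) — 5.
Summing: 8 + 5 = 13.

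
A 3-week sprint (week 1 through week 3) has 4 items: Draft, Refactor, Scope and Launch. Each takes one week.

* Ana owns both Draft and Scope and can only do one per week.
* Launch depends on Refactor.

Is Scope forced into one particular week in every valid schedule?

No

Scope can be week 1 (e.g. Launch=week 2, Scope=week 1, Refactor=week 1, Draft=week 2) or week 2 (e.g. Draft in week 1, Launch in week 2, Scope in week 2, Refactor in week 1).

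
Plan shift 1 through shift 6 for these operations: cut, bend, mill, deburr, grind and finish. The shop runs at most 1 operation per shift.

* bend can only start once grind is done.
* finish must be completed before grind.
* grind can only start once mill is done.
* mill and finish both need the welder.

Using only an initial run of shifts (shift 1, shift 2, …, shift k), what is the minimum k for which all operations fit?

The precedence chain requires at least 3 distinct shifts.
With at most 1 per shift and 6 operations, at least 6 shifts are needed.
6 works (last occupied shift: shift 6): for example grind -> shift 3; finish -> shift 2; bend -> shift 4; deburr -> shift 6; cut -> shift 5; mill -> shift 1.

6 shifts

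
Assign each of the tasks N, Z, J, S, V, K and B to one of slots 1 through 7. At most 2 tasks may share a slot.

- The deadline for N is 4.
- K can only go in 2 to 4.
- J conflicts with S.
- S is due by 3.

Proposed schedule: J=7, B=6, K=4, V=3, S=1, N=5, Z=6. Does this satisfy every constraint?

J conflicts with S — holds.
At most 2 tasks may share a slot — holds.
S is due by 3 — holds.
The deadline for N is 4 — violated.
K can only go in 2 to 4 — holds.

Invalid. The deadline for N is 4.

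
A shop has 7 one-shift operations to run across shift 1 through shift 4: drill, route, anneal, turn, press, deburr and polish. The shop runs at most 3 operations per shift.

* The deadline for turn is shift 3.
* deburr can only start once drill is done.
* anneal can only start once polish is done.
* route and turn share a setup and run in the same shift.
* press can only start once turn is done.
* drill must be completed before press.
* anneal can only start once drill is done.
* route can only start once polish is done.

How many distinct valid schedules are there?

Splitting on drill: it can be shift 1 (29), shift 2 (14), shift 3 (3). Listing each branch's schedules as (route, anneal, turn, press, deburr, polish) by shift number:
drill=shift 1: (2,2,2,3,3,1) (2,2,2,3,4,1) (2,2,2,4,3,1) (2,2,2,4,4,1) (2,3,2,3,2,1) (2,3,2,3,3,1) (2,3,2,3,4,1) (2,3,2,4,2,1) (2,3,2,4,3,1) (2,3,2,4,4,1) (2,4,2,3,2,1) (2,4,2,3,3,1) (2,4,2,3,4,1) (2,4,2,4,2,1) (2,4,2,4,3,1) (2,4,2,4,4,1) (3,2,3,4,2,1) (3,2,3,4,3,1) (3,2,3,4,4,1) (3,3,3,4,2,1) (3,3,3,4,2,2) (3,3,3,4,4,1) (3,3,3,4,4,2) (3,4,3,4,2,1) (3,4,3,4,2,2) (3,4,3,4,3,1) (3,4,3,4,3,2) (3,4,3,4,4,1) (3,4,3,4,4,2) — 29.
drill=shift 2: (2,3,2,3,3,1) (2,3,2,3,4,1) (2,3,2,4,3,1) (2,3,2,4,4,1) (2,4,2,3,3,1) (2,4,2,3,4,1) (2,4,2,4,3,1) (2,4,2,4,4,1) (3,3,3,4,4,1) (3,3,3,4,4,2) (3,4,3,4,3,1) (3,4,3,4,3,2) (3,4,3,4,4,1) (3,4,3,4,4,2) — 14.
drill=shift 3: (2,4,2,4,4,1) (3,4,3,4,4,1) (3,4,3,4,4,2) — 3.
Summing: 29 + 14 + 3 = 46.

46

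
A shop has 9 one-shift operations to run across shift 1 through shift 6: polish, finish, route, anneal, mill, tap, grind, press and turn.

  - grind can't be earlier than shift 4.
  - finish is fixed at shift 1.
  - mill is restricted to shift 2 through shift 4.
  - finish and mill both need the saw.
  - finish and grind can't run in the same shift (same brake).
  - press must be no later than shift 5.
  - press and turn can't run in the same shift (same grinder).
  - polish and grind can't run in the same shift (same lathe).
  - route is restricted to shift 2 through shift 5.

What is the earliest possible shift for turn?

shift 1

turn at shift 1 is achievable: grind=shift 4; finish=shift 1; route=shift 2; anneal=shift 1; tap=shift 1; mill=shift 2; press=shift 2; turn=shift 1; polish=shift 1.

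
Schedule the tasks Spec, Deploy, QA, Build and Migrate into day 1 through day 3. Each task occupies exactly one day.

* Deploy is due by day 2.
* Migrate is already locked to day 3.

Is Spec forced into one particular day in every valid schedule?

Spec can be day 1 (e.g. Deploy in day 1, Spec in day 1, Migrate in day 3, QA in day 1, Build in day 1) or day 2 (e.g. Migrate -> day 3; Build -> day 1; Spec -> day 2; Deploy -> day 1; QA -> day 1).

No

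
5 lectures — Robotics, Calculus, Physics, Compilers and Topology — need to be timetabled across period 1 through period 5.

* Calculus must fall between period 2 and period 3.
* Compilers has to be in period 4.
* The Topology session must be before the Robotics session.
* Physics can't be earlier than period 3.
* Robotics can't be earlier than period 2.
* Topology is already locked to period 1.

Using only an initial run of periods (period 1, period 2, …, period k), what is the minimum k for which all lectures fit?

4 periods

The precedence chain requires at least 2 distinct periods.
Compilers can't be placed before period 4, so the schedule must run through at least period 4.
4 works (last occupied period: period 4): for example Topology -> period 1, Robotics -> period 2, Physics -> period 3, Calculus -> period 2, Compilers -> period 4.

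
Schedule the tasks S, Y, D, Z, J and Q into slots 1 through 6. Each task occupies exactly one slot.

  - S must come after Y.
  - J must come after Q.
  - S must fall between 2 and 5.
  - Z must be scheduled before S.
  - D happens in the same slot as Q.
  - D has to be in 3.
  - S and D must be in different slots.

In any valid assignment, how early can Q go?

Q must be in the same slot as D, which can't be before 3, so Q is at least 3; Q must be in the same slot as D, which can't be after 3, so Q is at most 3.
Q at 3 is achievable: J in 4, Z in 1, Y in 1, D in 3, Q in 3, S in 2.

3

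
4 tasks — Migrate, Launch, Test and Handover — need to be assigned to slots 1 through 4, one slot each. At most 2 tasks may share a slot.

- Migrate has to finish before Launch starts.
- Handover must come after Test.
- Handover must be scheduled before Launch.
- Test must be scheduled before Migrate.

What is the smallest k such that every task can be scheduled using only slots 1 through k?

The precedence chain requires at least 3 distinct slots.
With at most 2 per slot and 4 tasks, at least 2 slots are needed.
3 works (last occupied slot: 3): for example Launch=3, Test=1, Handover=2, Migrate=2.

3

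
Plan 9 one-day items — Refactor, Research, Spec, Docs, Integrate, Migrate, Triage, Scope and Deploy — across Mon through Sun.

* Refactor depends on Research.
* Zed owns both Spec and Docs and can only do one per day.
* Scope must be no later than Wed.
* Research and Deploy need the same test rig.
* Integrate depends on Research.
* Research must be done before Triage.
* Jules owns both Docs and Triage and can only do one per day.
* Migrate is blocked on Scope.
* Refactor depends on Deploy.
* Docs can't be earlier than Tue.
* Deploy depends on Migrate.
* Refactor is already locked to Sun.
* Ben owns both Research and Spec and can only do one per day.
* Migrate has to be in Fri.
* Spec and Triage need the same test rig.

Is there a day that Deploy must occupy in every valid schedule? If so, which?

Migrate is fixed at Fri and must come before Deploy, so Deploy is at least Sat.
Refactor is fixed at Sun and must come after Deploy, so Deploy is at most Sat.
So Deploy must be Sat.

Sat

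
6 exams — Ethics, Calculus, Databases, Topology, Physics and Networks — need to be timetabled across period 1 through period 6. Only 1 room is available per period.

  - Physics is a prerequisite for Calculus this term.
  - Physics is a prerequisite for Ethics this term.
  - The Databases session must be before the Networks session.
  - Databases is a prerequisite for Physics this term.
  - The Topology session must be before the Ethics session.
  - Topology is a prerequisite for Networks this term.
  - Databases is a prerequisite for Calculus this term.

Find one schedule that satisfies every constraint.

Topology -> period 3; Databases -> period 1; Networks -> period 6; Ethics -> period 4; Calculus -> period 5; Physics -> period 2

Checking: Physics(period 2) before Calculus(period 5); Topology(period 3) before Ethics(period 4); Physics(period 2) before Ethics(period 4); Databases(period 1) before Physics(period 2); Topology(period 3) before Networks(period 6); Databases(period 1) before Networks(period 6); Databases(period 1) before Calculus(period 5); max 1 per period (cap 1).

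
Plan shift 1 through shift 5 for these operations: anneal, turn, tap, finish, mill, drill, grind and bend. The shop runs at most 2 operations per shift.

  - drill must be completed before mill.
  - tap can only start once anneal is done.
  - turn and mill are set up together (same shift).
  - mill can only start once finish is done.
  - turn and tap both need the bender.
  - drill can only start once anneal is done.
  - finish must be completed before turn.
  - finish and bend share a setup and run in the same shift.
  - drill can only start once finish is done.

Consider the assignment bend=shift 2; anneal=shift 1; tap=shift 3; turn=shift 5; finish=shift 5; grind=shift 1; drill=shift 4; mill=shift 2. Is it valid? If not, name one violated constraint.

No — it violates: mill can only start once finish is done

finish and bend share a setup and run in the same shift — violated.
drill can only start once anneal is done — holds.
drill must be completed before mill — violated.
turn and mill are set up together (same shift) — violated.
drill can only start once finish is done — violated.
The shop runs at most 2 operations per shift — holds.
tap can only start once anneal is done — holds.
turn and tap both need the bender — holds.
finish must be completed before turn — violated.
mill can only start once finish is done — violated.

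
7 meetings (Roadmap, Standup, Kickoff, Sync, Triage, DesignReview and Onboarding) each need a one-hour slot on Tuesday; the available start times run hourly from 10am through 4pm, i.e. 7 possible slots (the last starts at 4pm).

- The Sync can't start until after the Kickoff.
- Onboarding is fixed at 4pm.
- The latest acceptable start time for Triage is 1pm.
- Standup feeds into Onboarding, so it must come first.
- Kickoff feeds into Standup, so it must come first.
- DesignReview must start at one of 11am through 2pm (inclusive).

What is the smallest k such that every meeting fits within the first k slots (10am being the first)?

The precedence chain requires at least 3 distinct slots.
Onboarding can't be placed before 4pm — that is slot 7 counting from 10am — so the schedule must run through at least 7 slots.
7 works (last occupied slot: 4pm): for example Sync in 11am; DesignReview in 11am; Standup in 11am; Roadmap in 10am; Triage in 10am; Kickoff in 10am; Onboarding in 4pm.

7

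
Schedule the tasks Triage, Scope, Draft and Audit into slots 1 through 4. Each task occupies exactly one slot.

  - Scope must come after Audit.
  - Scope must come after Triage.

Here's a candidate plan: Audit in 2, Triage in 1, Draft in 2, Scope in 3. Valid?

Yes

Scope must come after Triage — holds.
Scope must come after Audit — holds.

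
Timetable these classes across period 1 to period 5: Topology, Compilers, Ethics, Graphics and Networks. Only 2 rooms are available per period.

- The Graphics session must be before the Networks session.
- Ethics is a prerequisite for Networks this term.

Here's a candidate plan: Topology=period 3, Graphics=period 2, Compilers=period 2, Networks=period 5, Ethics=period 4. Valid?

Ethics is a prerequisite for Networks this term — holds.
The Graphics session must be before the Networks session — holds.
Only 2 rooms are available per period — holds.

Yes, all constraints hold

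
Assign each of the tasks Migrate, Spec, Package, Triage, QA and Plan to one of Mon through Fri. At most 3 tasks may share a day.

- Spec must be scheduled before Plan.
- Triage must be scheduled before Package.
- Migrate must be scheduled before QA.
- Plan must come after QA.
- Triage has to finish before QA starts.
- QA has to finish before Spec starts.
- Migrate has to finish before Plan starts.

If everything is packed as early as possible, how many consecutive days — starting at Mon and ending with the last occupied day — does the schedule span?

The precedence chain requires at least 4 distinct days.
With at most 3 per day and 6 tasks, at least 2 days are needed.
4 works (last occupied day: Thu): for example Package -> Tue; QA -> Tue; Plan -> Thu; Triage -> Mon; Migrate -> Mon; Spec -> Wed.

4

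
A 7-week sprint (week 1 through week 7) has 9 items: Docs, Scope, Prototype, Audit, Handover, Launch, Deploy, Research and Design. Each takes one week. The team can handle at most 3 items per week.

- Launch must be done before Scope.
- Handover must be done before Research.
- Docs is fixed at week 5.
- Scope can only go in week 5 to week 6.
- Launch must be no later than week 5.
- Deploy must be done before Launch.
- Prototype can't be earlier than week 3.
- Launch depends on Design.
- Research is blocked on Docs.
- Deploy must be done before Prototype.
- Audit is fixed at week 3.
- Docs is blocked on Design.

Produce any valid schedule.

Research in week 6, Prototype in week 3, Launch in week 2, Docs in week 5, Handover in week 1, Deploy in week 1, Design in week 1, Scope in week 5, Audit in week 3

Checking: Deploy(week 1) before Launch(week 2); Handover(week 1) before Research(week 6); Design(week 1) before Launch(week 2); Docs(week 5) before Research(week 6); Deploy(week 1) before Prototype(week 3); Launch(week 2) before Scope(week 5); Design(week 1) before Docs(week 5); Launch=week 2 in [week 1,week 5]; Prototype=week 3 in [week 3,week 7]; Docs=week 5 in [week 5,week 5]; Scope=week 5 in [week 5,week 6]; Audit=week 3 in [week 3,week 3]; max 3 per week (cap 3).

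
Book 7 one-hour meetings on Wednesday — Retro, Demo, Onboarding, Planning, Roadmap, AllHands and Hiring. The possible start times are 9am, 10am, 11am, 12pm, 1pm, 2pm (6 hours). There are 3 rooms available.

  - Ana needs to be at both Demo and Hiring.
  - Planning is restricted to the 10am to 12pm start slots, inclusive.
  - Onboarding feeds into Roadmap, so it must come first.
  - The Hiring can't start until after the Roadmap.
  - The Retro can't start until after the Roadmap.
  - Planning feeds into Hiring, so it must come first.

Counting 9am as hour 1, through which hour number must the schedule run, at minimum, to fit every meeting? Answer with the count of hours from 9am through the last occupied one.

The precedence chain requires at least 3 distinct hours.
With at most 3 per hour and 7 meetings, at least 3 hours are needed.
3 works (last occupied hour: 11am): for example AllHands -> 9am, Hiring -> 11am, Retro -> 11am, Planning -> 10am, Demo -> 9am, Roadmap -> 10am, Onboarding -> 9am.

3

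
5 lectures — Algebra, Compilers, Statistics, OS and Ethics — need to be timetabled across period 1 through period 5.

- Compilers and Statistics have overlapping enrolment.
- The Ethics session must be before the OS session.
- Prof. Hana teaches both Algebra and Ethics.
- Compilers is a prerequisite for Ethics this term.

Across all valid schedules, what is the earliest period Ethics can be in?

Precedence pushes Ethics to at least period 2; downstream work caps Ethics at period 4.
Ethics at period 2 is achievable: Algebra in period 1; Statistics in period 2; OS in period 3; Ethics in period 2; Compilers in period 1.

period 2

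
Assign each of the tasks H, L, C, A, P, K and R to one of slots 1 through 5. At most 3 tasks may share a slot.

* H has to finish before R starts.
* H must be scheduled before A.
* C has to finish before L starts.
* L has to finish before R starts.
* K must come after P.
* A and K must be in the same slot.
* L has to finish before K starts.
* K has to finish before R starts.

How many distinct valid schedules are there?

35

Splitting on H: it can be 1 (13), 2 (13), 3 (9). Listing each branch's schedules as (L, C, A, P, K, R):
H=1: (2,1,3,1,3,4) (2,1,3,1,3,5) (2,1,3,2,3,4) (2,1,3,2,3,5) (2,1,4,1,4,5) (2,1,4,2,4,5) (2,1,4,3,4,5) (3,1,4,1,4,5) (3,1,4,2,4,5) (3,1,4,3,4,5) (3,2,4,1,4,5) (3,2,4,2,4,5) (3,2,4,3,4,5) — 13.
H=2: (2,1,3,1,3,4) (2,1,3,1,3,5) (2,1,3,2,3,4) (2,1,3,2,3,5) (2,1,4,1,4,5) (2,1,4,2,4,5) (2,1,4,3,4,5) (3,1,4,1,4,5) (3,1,4,2,4,5) (3,1,4,3,4,5) (3,2,4,1,4,5) (3,2,4,2,4,5) (3,2,4,3,4,5) — 13.
H=3: (2,1,4,1,4,5) (2,1,4,2,4,5) (2,1,4,3,4,5) (3,1,4,1,4,5) (3,1,4,2,4,5) (3,1,4,3,4,5) (3,2,4,1,4,5) (3,2,4,2,4,5) (3,2,4,3,4,5) — 9.
Summing: 13 + 13 + 9 = 35.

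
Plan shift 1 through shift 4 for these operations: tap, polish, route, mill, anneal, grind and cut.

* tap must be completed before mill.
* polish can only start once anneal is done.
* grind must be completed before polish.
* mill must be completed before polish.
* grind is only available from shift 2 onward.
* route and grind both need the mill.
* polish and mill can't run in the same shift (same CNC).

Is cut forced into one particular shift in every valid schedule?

cut can be shift 1 (e.g. route -> shift 1; grind -> shift 2; cut -> shift 1; tap -> shift 1; polish -> shift 3; mill -> shift 2; anneal -> shift 1) or shift 2 (e.g. tap in shift 1; route in shift 1; grind in shift 2; cut in shift 2; mill in shift 2; anneal in shift 1; polish in shift 3).

No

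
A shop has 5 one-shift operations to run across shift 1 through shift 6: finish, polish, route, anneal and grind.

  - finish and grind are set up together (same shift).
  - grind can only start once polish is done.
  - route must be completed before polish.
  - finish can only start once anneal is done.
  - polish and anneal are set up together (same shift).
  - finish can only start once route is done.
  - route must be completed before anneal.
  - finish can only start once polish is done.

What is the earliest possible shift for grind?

shift 3

Precedence pushes grind to at least shift 3.
grind at shift 3 is achievable: polish in shift 2, anneal in shift 2, grind in shift 3, finish in shift 3, route in shift 1.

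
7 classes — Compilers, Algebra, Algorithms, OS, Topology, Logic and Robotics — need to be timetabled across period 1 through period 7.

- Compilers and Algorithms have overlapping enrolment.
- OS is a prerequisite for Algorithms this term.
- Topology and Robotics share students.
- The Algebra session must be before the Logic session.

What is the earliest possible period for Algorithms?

period 2

Precedence pushes Algorithms to at least period 2.
Algorithms at period 2 is achievable: Robotics=period 2; Logic=period 2; Topology=period 1; Compilers=period 1; Algorithms=period 2; Algebra=period 1; OS=period 1.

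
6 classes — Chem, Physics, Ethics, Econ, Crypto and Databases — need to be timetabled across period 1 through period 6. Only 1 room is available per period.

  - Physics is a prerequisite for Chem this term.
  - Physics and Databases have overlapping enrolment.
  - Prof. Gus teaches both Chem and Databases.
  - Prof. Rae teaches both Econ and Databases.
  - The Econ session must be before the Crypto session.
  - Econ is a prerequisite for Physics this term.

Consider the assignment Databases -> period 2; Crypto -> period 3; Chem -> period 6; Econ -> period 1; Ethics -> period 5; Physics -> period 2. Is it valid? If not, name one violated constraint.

Only 1 room is available per period — violated.
The Econ session must be before the Crypto session — holds.
Physics is a prerequisite for Chem this term — holds.
Econ is a prerequisite for Physics this term — holds.
Physics and Databases have overlapping enrolment — violated.
Prof. Rae teaches both Econ and Databases — holds.
Prof. Gus teaches both Chem and Databases — holds.

Invalid. Physics and Databases have overlapping enrolment.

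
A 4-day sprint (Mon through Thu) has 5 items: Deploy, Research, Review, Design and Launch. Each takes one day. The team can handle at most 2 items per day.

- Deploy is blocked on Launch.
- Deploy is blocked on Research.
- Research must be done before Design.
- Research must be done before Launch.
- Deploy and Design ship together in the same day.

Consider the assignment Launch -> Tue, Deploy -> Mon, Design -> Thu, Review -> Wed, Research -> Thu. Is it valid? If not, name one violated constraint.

Deploy is blocked on Launch — violated.
Research must be done before Launch — violated.
Research must be done before Design — violated.
Deploy and Design ship together in the same day — violated.
Deploy is blocked on Research — violated.
The team can handle at most 2 items per day — holds.

No. Deploy is blocked on Research is not satisfied.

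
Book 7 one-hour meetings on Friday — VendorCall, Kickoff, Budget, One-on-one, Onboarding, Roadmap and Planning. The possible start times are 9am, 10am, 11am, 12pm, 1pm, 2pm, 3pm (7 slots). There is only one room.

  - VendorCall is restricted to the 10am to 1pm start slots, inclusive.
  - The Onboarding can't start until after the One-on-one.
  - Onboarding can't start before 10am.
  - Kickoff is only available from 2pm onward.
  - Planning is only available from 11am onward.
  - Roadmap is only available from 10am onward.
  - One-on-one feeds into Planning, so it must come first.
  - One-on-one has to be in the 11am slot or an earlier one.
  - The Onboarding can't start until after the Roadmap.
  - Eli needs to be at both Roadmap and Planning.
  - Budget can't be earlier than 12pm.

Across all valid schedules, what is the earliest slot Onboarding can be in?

Onboarding is available from 10am; precedence pushes Onboarding to at least 11am.
Onboarding at 11am is achievable: Onboarding in 11am, Kickoff in 2pm, One-on-one in 9am, Planning in 3pm, VendorCall in 12pm, Budget in 1pm, Roadmap in 10am.

11am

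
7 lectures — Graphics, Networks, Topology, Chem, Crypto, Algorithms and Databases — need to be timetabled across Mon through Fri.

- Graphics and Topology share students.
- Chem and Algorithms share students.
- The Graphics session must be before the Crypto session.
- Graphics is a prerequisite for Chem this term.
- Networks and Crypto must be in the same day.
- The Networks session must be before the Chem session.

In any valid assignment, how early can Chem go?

Precedence pushes Chem to at least Wed.
Chem at Wed is achievable: Graphics in Mon; Networks in Tue; Chem in Wed; Topology in Tue; Algorithms in Mon; Crypto in Tue; Databases in Mon.

Wed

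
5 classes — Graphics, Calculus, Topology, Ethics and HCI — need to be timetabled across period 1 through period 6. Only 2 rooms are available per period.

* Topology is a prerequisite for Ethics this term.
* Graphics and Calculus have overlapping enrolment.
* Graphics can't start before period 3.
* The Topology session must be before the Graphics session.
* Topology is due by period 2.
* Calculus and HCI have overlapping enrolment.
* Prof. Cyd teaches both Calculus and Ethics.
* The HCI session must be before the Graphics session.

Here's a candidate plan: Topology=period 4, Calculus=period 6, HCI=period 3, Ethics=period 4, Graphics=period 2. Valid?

No — it violates: The Topology session must be before the Graphics session

Graphics can't start before period 3 — violated.
The Topology session must be before the Graphics session — violated.
Topology is due by period 2 — violated.
Only 2 rooms are available per period — holds.
Graphics and Calculus have overlapping enrolment — holds.
Calculus and HCI have overlapping enrolment — holds.
Prof. Cyd teaches both Calculus and Ethics — holds.
The HCI session must be before the Graphics session — violated.
Topology is a prerequisite for Ethics this term — violated.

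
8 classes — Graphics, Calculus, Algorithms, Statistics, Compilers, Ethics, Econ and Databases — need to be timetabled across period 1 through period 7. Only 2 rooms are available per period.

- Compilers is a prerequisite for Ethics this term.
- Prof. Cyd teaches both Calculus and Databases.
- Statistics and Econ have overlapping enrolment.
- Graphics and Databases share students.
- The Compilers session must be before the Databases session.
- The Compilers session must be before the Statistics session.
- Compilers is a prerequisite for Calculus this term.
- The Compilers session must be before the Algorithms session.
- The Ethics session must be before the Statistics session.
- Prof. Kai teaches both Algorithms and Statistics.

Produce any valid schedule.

Ethics -> period 2; Graphics -> period 1; Statistics -> period 3; Calculus -> period 2; Econ -> period 4; Algorithms -> period 4; Databases -> period 3; Compilers -> period 1

Checking: Compilers(period 1) before Calculus(period 2); Ethics(period 2) before Statistics(period 3); Compilers(period 1) before Statistics(period 3); Compilers(period 1) before Algorithms(period 4); Compilers(period 1) before Databases(period 3); Compilers(period 1) before Ethics(period 2); Statistics(period 3) != Econ(period 4); Algorithms(period 4) != Statistics(period 3); Graphics(period 1) != Databases(period 3); Calculus(period 2) != Databases(period 3); max 2 per period (cap 2).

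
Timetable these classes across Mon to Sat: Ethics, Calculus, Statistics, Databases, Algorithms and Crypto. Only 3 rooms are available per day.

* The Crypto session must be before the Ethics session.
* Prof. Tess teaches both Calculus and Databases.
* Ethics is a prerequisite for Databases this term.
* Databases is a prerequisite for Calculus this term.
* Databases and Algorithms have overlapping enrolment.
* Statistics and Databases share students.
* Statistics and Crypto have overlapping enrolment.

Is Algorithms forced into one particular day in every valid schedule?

Algorithms can be Mon (e.g. Crypto -> Mon; Ethics -> Tue; Statistics -> Tue; Databases -> Wed; Algorithms -> Mon; Calculus -> Thu) or Tue (e.g. Databases -> Wed, Statistics -> Tue, Algorithms -> Tue, Ethics -> Tue, Crypto -> Mon, Calculus -> Thu).

No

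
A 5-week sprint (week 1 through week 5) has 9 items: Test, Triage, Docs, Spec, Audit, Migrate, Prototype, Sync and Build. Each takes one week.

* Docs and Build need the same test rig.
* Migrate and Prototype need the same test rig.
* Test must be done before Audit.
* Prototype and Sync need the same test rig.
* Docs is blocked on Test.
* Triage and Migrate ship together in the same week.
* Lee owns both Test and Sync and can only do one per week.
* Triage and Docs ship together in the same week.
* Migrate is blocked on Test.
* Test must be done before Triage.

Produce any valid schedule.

Audit in week 2; Sync in week 2; Test in week 1; Prototype in week 1; Spec in week 1; Triage in week 2; Migrate in week 2; Docs in week 2; Build in week 1

Checking: Test(week 1) before Docs(week 2); Test(week 1) before Triage(week 2); Test(week 1) before Audit(week 2); Test(week 1) before Migrate(week 2); Migrate(week 2) != Prototype(week 1); Prototype(week 1) != Sync(week 2); Test(week 1) != Sync(week 2); Docs(week 2) != Build(week 1); Triage = Migrate = week 2; Triage = Docs = week 2.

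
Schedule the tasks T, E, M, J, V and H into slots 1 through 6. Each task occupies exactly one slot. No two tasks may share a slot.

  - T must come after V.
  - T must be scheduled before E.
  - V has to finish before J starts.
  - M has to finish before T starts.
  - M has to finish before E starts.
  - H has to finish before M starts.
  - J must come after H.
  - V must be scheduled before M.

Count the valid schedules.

8

Splitting on T: it can be 4 (4), 5 (4). Listing each branch's schedules as (E, M, J, V, H):
T=4: (5,3,6,1,2) (5,3,6,2,1) (6,3,5,1,2) (6,3,5,2,1) — 4.
T=5: (6,3,4,1,2) (6,3,4,2,1) (6,4,3,1,2) (6,4,3,2,1) — 4.
Summing: 4 + 4 = 8.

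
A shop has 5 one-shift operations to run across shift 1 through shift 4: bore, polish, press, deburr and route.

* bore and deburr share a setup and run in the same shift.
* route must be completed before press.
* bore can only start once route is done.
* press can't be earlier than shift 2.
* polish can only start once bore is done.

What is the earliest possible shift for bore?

shift 2

Precedence pushes bore to at least shift 2; downstream work caps bore at shift 3.
bore at shift 2 is achievable: press in shift 2; bore in shift 2; deburr in shift 2; polish in shift 3; route in shift 1.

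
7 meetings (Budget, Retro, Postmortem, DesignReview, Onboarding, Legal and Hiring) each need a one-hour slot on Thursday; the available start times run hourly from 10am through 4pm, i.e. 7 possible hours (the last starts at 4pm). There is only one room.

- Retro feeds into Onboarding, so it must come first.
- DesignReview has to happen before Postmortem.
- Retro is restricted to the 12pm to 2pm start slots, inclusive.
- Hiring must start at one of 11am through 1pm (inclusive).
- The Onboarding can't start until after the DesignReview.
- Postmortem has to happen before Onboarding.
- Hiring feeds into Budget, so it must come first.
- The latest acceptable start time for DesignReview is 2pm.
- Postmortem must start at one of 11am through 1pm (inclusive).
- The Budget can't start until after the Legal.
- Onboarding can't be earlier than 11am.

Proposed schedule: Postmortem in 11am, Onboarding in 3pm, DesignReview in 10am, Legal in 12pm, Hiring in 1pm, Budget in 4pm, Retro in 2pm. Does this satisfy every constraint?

Retro feeds into Onboarding, so it must come first — holds.
Postmortem must start at one of 11am through 1pm (inclusive) — holds.
Onboarding can't be earlier than 11am — holds.
The latest acceptable start time for DesignReview is 2pm — holds.
Postmortem has to happen before Onboarding — holds.
Hiring feeds into Budget, so it must come first — holds.
Retro is restricted to the 12pm to 2pm start slots, inclusive — holds.
The Budget can't start until after the Legal — holds.
DesignReview has to happen before Postmortem — holds.
The Onboarding can't start until after the DesignReview — holds.
There is only one room — holds.
Hiring must start at one of 11am through 1pm (inclusive) — holds.

Yes, all constraints hold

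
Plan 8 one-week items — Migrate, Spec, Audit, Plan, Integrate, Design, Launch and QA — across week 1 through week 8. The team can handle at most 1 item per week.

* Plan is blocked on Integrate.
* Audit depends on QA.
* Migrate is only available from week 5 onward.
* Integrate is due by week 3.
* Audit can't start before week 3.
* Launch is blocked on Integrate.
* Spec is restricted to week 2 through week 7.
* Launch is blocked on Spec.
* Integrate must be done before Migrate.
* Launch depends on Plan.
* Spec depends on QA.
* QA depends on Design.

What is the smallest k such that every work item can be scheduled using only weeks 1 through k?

The precedence chain requires at least 4 distinct weeks.
With at most 1 per week and 8 work items, at least 8 weeks are needed.
Migrate can't be placed before week 5, so the schedule must run through at least week 5.
8 works (last occupied week: week 8): for example Migrate -> week 5, Integrate -> week 1, QA -> week 3, Launch -> week 8, Spec -> week 4, Audit -> week 6, Design -> week 2, Plan -> week 7.

8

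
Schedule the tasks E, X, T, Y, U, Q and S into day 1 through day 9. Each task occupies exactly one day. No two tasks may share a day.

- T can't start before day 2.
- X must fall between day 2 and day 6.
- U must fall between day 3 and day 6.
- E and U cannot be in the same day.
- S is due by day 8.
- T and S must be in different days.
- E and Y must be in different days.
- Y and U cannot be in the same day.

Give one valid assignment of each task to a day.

T in day 4, X in day 2, E in day 5, Q in day 7, S in day 1, Y in day 6, U in day 3

Checking: E(day 5) != U(day 3); Y(day 6) != U(day 3); T(day 4) != S(day 1); E(day 5) != Y(day 6); X=day 2 in [day 2,day 6]; U=day 3 in [day 3,day 6]; T=day 4 in [day 2,day 9]; S=day 1 in [day 1,day 8]; max 1 per day (cap 1).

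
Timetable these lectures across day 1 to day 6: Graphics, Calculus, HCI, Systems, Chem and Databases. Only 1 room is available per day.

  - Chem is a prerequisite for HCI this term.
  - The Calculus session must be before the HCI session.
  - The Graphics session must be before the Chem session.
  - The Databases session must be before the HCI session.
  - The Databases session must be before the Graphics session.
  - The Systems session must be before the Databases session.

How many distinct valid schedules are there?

5

Splitting on Graphics: it can be day 3 (2), day 4 (3). Listing each branch's schedules as (Calculus, HCI, Systems, Chem, Databases) by day number:
Graphics=day 3: (4,6,1,5,2) (5,6,1,4,2) — 2.
Graphics=day 4: (1,6,2,5,3) (2,6,1,5,3) (3,6,1,5,2) — 3.
Summing: 2 + 3 = 5.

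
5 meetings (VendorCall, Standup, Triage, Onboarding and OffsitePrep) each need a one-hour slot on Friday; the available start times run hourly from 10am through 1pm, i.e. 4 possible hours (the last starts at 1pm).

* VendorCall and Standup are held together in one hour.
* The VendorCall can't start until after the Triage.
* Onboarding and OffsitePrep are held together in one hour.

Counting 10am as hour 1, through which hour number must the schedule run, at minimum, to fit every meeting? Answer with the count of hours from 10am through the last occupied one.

The precedence chain requires at least 2 distinct hours.
2 works (last occupied hour: 11am): for example OffsitePrep=10am, Triage=10am, VendorCall=11am, Standup=11am, Onboarding=10am.

2 hours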